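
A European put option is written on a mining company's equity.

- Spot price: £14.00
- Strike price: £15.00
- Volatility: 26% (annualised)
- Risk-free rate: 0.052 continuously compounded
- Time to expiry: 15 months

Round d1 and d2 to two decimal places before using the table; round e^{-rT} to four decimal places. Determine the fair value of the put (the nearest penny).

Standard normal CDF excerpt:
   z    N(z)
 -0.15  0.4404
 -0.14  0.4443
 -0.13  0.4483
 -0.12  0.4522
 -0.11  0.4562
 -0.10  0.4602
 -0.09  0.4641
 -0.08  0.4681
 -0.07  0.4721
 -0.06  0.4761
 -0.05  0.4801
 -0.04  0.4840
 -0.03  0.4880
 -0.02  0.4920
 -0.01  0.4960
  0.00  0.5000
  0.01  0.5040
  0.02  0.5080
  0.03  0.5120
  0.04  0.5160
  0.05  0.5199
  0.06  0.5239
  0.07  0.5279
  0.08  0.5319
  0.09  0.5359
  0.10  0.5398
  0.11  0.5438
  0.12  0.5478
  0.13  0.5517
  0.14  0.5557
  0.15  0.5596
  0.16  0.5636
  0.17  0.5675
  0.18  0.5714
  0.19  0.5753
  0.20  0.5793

£1.65

σ√T = 0.26·√1.25 = 0.2907
d₁ = [ln(14/15) + (0.052 + 0.26²/2)·1.25] / 0.2907 = [-0.0690 + 0.1072] / 0.2907 = 0.1316 ≈ 0.13
d₂ = d₁ − σ√T = 0.1316 − 0.2907 = -0.1591 ≈ -0.16
exp(−rT) = exp(−0.052·1.25) = 0.9371
P = 15·0.9371·N(0.16) − 14·N(-0.13) = 15·0.9371·0.5636 − 14·0.4483 = 7.9222 − 6.2762 = 1.6460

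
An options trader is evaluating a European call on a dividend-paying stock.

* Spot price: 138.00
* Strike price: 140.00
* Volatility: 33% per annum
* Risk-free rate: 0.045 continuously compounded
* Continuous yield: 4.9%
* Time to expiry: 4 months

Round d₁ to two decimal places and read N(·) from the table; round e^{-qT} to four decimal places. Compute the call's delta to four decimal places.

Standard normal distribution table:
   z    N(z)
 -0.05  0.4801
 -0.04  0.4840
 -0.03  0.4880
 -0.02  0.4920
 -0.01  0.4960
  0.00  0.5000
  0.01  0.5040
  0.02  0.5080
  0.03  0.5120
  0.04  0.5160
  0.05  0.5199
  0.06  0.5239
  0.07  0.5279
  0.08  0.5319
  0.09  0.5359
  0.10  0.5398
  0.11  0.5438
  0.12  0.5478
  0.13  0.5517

0.4958

T = 0.3333;  σ√T = 0.1905
d₁ = [ln(138/140) + (0.045 − 0.049 + 0.33²/2)·0.3333] / 0.1905 = [-0.0144 + 0.0168] / 0.1905 = 0.0127 → 0.01
N(d₁) = N(0.01) = 0.5040
Δ_call = e^(−qT)·N(d₁) = 0.9838·0.5040 = 0.4958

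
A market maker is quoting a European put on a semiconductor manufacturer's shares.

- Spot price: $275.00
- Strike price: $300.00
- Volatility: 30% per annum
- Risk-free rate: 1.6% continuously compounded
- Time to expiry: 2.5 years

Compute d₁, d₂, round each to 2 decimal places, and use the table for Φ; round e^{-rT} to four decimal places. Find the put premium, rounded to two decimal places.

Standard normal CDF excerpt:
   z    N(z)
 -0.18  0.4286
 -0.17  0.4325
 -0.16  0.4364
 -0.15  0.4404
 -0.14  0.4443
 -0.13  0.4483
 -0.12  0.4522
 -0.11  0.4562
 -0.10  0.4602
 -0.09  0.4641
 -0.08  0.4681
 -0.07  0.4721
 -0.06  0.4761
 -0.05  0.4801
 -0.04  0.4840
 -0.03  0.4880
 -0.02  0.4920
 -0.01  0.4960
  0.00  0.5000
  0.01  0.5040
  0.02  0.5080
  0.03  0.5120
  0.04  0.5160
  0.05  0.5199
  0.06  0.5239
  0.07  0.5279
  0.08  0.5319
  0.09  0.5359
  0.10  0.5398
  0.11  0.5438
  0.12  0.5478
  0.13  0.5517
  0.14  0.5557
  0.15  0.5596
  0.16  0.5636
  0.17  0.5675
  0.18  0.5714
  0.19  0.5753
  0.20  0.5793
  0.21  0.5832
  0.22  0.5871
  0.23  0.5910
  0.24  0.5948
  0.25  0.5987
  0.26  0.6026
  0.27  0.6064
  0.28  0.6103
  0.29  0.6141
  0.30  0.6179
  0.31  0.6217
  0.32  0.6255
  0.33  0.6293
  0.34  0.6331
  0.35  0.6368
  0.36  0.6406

$60.30

σ√T = 0.3 × 1.5811 = 0.4743
ln(S/K) + (r + σ²/2)T = ln(275/300) + (0.016 + 0.3²/2)·2.5 = -0.0870 + 0.1525 = 0.0655
d₁ = 0.0655 / 0.4743 = 0.1381 which rounds to 0.14
d₂ = d₁ − σ√T = 0.1381 − 0.4743 = -0.3363 which rounds to -0.34
exp(−rT) = exp(−0.016·2.5) = 0.9608
N(−d₂) = N(0.34) = 0.6331;  N(−d₁) = N(-0.14) = 0.4443
P = 300·0.9608·0.6331 − 275·0.4443 = 182.4847 − 122.1825 = 60.3022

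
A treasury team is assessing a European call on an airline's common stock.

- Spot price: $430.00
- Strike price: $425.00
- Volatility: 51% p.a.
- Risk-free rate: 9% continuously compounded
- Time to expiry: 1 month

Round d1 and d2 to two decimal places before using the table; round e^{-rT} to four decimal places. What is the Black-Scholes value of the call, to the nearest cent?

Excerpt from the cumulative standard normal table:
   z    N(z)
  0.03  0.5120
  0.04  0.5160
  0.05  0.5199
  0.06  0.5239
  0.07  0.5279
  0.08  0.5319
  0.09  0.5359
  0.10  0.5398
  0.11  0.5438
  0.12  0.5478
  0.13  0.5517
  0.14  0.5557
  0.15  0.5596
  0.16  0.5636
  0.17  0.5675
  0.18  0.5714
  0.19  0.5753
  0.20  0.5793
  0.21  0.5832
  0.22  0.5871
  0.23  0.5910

T = 0.08333;  σ√T = 0.1472
d₁ = [ln(430/425) + (0.09 + 0.51²/2)·0.08333] / 0.1472 = [0.0117 + 0.0183] / 0.1472 = 0.2040 → 0.20
d₂ = d₁ − σ√T = 0.2040 − 0.1472 = 0.0568 → 0.06
e^(−rT) = e^(−0.09·0.08333) = 0.9925
N(d₁) = N(0.20) = 0.5793;  N(d₂) = N(0.06) = 0.5239
C = 430·0.5793 − 425·0.9925·0.5239 = 249.0990 − 220.9876 = 28.1114

$28.11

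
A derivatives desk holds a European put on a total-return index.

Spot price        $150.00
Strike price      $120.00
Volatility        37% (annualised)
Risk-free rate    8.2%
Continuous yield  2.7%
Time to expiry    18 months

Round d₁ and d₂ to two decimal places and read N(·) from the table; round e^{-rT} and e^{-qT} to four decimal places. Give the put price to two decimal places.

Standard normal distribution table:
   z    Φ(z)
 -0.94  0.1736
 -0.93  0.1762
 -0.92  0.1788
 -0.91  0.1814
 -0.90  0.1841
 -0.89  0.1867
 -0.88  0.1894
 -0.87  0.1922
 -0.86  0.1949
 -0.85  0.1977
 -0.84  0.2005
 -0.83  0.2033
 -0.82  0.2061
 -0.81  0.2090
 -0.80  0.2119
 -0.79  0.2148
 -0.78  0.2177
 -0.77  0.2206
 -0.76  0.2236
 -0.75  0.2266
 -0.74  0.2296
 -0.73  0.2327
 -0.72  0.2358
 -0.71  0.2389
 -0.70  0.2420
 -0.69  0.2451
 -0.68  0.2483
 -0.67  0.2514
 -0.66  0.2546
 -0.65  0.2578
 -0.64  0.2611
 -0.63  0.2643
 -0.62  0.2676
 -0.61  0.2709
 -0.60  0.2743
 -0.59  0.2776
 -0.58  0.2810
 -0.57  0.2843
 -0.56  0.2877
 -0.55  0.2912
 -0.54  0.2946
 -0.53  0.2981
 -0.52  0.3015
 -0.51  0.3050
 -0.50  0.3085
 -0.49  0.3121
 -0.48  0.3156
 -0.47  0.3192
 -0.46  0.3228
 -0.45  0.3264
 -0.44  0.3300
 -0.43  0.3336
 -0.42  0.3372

σ√T = 0.37·√1.5 = 0.4532
d₁ = [ln(150/120) + (0.082 − 0.027 + ½·0.37²)·1.5] / (σ√T) = (0.2231 + 0.1852) / 0.4532 = 0.9011 ⇒ 0.90
d₂ = 0.9011 − 0.4532 = 0.4479 ⇒ 0.45
exp(−qT) = exp(−0.027·1.5) = 0.9603;  exp(−rT) = exp(−0.082·1.5) = 0.8843
P = 120·0.8843·N(-0.45) − 150·0.9603·N(-0.90) = 120·0.8843·0.3264 − 150·0.9603·0.1841 = 34.6363 − 26.5187 = 8.1176

$8.12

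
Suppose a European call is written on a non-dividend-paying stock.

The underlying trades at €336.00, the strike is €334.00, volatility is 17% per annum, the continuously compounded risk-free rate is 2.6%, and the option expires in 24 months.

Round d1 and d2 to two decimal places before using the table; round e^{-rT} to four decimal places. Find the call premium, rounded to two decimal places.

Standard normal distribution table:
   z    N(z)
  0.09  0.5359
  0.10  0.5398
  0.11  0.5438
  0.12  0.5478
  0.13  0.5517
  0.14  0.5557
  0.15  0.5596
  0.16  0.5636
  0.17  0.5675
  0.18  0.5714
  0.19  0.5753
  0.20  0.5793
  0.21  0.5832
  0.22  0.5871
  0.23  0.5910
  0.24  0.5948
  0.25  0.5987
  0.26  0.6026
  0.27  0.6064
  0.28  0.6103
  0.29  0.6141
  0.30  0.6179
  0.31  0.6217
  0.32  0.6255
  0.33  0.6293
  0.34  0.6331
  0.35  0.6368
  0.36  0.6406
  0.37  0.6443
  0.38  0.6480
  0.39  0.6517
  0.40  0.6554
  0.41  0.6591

€41.55

σ√T = 0.17 × 1.4142 = 0.2404
d₁ = [ln(336/334) + (0.026 + 0.17²/2)·2] / 0.2404 = [0.0060 + 0.0809] / 0.2404 = 0.3613 ≈ 0.36
d₂ = d₁ − σ√T = 0.3613 − 0.2404 = 0.1209 ≈ 0.12
exp(−rT) = exp(−0.026·2) = 0.9493
N(d₁) = N(0.36) = 0.6406;  N(d₂) = N(0.12) = 0.5478
C = 336·0.6406 − 334·0.9493·0.5478 = 215.2416 − 173.6889 = 41.5527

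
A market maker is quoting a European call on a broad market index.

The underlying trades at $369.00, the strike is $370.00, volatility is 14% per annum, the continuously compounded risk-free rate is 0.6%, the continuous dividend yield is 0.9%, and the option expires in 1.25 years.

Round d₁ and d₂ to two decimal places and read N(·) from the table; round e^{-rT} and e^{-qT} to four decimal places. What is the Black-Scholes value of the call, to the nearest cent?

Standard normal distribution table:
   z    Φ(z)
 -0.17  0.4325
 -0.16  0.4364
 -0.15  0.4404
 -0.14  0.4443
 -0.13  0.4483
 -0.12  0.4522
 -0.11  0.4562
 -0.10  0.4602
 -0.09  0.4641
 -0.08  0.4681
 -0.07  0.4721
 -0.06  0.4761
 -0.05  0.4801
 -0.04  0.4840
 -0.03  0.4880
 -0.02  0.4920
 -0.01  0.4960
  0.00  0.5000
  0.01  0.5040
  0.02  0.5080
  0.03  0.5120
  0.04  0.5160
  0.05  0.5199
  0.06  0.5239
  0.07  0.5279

T = 1.25;  σ√T = 0.1565
d₁ = [ln(369/370) + (0.006 − 0.009 + ½·0.14²)·1.25] / (σ√T) = (-0.0027 + 0.0085) / 0.1565 = 0.0370 ≈ 0.04
d₂ = 0.0370 − 0.1565 = -0.1195 ≈ -0.12
exp(−qT) = exp(−0.009·1.25) = 0.9888;  exp(−rT) = exp(−0.006·1.25) = 0.9925
C = 369·0.9888·N(0.04) − 370·0.9925·N(-0.12) = 369·0.9888·0.5160 − 370·0.9925·0.4522 = 188.2715 − 166.0591 = 22.2123

$22.21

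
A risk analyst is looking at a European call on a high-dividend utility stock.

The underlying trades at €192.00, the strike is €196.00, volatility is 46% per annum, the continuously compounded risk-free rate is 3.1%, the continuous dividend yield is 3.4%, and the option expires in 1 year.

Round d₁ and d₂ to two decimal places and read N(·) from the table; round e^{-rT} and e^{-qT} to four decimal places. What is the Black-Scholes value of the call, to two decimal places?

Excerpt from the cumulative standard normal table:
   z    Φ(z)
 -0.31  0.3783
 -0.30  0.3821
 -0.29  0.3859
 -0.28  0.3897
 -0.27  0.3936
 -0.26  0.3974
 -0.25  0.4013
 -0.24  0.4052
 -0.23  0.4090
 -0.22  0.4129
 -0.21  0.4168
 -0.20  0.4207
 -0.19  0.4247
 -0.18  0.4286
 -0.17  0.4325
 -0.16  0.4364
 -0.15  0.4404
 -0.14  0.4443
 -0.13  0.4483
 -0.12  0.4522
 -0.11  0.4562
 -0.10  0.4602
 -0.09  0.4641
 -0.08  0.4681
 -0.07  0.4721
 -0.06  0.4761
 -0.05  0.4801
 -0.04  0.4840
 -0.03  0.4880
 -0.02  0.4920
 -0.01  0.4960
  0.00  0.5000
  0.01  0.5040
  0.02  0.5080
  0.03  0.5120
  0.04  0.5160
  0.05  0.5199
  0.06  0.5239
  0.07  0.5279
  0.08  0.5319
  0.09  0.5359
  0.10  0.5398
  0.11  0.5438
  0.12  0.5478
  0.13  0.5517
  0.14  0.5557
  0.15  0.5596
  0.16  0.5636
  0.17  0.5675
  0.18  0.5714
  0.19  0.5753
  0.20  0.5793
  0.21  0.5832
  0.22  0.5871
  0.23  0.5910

€31.99

T = 1;  σ√T = 0.4600
d₁ = [ln(192/196) + (0.031 − 0.034 + ½·0.46²)·1] / (σ√T) = (-0.0206 + 0.1028) / 0.4600 = 0.1787 which rounds to 0.18
d₂ = 0.1787 − 0.4600 = -0.2813 which rounds to -0.28
e^(−qT) = e^(−0.034·1) = 0.9666;  e^(−rT) = e^(−0.031·1) = 0.9695
N(d₁) = N(0.18) = 0.5714;  N(d₂) = N(-0.28) = 0.3897
C = 192·0.9666·0.5714 − 196·0.9695·0.3897 = 106.0445 − 74.0516 = 31.9930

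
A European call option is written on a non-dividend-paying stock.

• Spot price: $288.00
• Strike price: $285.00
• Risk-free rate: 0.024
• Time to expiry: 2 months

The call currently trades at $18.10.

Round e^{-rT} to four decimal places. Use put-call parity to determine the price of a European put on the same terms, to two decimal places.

$13.96

e^(−rT) = e^(−0.024·0.1667) = 0.9960
Put-call parity: C − P = S − K·e^(−rT) = 288 − 285·0.9960 = 288 − 283.8600 = 4.1400
P = C − (C − P) = 18.10 − (4.1400) = 13.9600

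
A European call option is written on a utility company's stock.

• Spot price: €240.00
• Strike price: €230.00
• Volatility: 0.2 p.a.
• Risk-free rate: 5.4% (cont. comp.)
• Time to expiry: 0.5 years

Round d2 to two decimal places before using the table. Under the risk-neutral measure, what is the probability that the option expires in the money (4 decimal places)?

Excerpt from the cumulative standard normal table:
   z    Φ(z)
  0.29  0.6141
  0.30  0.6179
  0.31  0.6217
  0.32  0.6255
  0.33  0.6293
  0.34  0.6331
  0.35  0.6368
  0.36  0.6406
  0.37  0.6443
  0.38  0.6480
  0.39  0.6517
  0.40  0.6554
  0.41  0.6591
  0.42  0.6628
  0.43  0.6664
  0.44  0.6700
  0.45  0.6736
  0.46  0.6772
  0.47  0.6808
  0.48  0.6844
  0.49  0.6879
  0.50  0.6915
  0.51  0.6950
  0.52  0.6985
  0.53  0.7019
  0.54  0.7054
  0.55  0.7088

0.6628

σ√T = 0.2·√0.5 = 0.1414
d₁ = [ln(240/230) + (0.054 + 0.2²/2)·0.5] / 0.1414 = [0.0426 + 0.0370] / 0.1414 = 0.5626 ⇒ 0.56
d₂ = d₁ − σ√T = 0.5626 − 0.1414 = 0.4212 ⇒ 0.42
Pr(exercise) under Q = N(d₂) = 0.6628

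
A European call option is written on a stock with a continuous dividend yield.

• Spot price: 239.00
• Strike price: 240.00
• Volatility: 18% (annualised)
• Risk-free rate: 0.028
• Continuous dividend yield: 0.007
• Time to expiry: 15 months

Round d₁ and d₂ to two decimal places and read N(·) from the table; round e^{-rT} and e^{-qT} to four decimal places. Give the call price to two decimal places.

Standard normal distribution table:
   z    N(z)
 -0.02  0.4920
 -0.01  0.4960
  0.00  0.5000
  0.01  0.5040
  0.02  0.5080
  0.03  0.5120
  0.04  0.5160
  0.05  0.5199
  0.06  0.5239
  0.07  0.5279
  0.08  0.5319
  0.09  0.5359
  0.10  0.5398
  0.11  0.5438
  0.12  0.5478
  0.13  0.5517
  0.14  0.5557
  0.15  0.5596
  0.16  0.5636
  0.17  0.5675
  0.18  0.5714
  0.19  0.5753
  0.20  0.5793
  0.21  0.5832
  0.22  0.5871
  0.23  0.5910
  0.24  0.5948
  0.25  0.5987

21.37

T = 1.25;  σ√T = 0.2012
d₁ = [ln(239/240) + (0.028 − 0.007 + ½·0.18²)·1.25] / (σ√T) = (-0.0042 + 0.0465) / 0.2012 = 0.2103 which rounds to 0.21
d₂ = 0.2103 − 0.2012 = 0.0091 which rounds to 0.01
e^(−qT) = e^(−0.007·1.25) = 0.9913;  e^(−rT) = e^(−0.028·1.25) = 0.9656
N(d₁) = N(0.21) = 0.5832;  N(d₂) = N(0.01) = 0.5040
C = 239·0.9913·0.5832 − 240·0.9656·0.5040 = 138.1722 − 116.7990 = 21.3732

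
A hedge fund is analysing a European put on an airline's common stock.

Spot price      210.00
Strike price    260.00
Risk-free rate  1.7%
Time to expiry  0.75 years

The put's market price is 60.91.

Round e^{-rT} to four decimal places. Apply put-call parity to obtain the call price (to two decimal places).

e^(−rT) = e^(−0.017·0.75) = 0.9873
Put-call parity: C − P = S − K·e^(−rT) = 210 − 260·0.9873 = 210 − 256.6980 = -46.6980
C = P + (C − P) = 60.91 + (-46.6980) = 14.2120

14.21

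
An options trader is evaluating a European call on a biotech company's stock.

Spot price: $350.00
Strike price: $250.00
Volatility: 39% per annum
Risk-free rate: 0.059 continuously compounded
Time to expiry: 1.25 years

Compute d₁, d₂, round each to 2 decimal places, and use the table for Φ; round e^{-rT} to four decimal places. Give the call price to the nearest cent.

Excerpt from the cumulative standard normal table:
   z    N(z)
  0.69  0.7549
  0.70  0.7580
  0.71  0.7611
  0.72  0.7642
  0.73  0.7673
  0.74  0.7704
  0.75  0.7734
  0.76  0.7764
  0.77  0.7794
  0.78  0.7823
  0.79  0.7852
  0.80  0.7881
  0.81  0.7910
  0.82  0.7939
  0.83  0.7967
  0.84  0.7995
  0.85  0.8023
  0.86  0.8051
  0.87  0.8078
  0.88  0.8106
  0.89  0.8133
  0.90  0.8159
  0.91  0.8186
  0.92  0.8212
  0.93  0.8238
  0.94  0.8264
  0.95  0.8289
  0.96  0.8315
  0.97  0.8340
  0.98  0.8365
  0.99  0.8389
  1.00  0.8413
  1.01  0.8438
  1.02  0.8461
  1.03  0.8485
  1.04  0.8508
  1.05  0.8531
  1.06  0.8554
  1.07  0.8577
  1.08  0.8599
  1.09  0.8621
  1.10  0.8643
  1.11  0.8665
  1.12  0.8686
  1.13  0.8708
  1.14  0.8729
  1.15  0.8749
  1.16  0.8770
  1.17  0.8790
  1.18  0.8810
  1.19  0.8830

T = 1.25;  σ√T = 0.4360
ln(S/K) + (r + σ²/2)T = ln(350/250) + (0.059 + 0.39²/2)·1.25 = 0.3365 + 0.1688 = 0.5053
d₁ = 0.5053 / 0.4360 = 1.1588 → 1.16
d₂ = d₁ − σ√T = 1.1588 − 0.4360 = 0.7228 → 0.72
e^(−rT) = e^(−0.059·1.25) = 0.9289
N(d₁) = N(1.16) = 0.8770;  N(d₂) = N(0.72) = 0.7642
C = 350·0.8770 − 250·0.9289·0.7642 = 306.9500 − 177.4663 = 129.4837

$129.48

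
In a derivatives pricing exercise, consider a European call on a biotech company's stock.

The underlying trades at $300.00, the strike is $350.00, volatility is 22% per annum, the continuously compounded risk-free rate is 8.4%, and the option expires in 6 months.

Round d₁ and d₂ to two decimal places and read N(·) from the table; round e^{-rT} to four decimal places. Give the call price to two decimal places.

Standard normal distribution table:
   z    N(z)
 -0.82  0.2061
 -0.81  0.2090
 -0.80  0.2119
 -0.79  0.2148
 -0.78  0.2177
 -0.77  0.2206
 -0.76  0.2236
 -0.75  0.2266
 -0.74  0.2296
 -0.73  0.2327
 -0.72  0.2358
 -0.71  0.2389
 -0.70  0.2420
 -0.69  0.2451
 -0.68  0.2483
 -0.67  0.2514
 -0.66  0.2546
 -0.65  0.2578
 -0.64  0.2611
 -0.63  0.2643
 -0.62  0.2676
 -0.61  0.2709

$7.21

T = 0.5;  σ√T = 0.1556
d₁ = [ln(300/350) + (0.084 + 0.22²/2)·0.5] / 0.1556 = [-0.1542 + 0.0541] / 0.1556 = -0.6432 ⇒ -0.64
d₂ = d₁ − σ√T = -0.6432 − 0.1556 = -0.7987 ⇒ -0.80
exp(−rT) = exp(−0.084·0.5) = 0.9589
N(d₁) = N(-0.64) = 0.2611;  N(d₂) = N(-0.80) = 0.2119
C = 300·0.2611 − 350·0.9589·0.2119 = 78.3300 − 71.1168 = 7.2132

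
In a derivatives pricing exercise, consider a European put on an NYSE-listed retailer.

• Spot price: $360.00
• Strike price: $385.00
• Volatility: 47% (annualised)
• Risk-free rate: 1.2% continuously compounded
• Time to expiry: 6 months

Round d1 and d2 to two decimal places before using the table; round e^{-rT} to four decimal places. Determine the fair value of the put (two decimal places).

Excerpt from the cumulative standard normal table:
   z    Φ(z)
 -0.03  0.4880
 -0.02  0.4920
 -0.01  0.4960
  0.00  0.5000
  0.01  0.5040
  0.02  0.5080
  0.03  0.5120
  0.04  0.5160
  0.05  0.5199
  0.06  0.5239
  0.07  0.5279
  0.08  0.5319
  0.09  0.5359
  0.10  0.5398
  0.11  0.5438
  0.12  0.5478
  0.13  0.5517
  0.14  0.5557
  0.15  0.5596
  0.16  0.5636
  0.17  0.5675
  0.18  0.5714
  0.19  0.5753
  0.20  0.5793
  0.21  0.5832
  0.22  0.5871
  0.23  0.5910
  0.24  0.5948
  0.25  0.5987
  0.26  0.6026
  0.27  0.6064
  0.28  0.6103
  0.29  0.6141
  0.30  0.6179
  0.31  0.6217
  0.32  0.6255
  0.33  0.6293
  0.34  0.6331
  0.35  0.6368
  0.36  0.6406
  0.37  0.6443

σ√T = 0.47 × 0.7071 = 0.3323
d₁ = [ln(360/385) + (0.012 + ½·0.47²)·0.5] / (σ√T) = (-0.0671 + 0.0612) / 0.3323 = -0.0178 which rounds to -0.02
d₂ = -0.0178 − 0.3323 = -0.3501 which rounds to -0.35
e^(−rT) = e^(−0.012·0.5) = 0.9940
N(−d₂) = N(0.35) = 0.6368;  N(−d₁) = N(0.02) = 0.5080
P = 385·0.9940·0.6368 − 360·0.5080 = 243.6970 − 182.8800 = 60.8170

$60.82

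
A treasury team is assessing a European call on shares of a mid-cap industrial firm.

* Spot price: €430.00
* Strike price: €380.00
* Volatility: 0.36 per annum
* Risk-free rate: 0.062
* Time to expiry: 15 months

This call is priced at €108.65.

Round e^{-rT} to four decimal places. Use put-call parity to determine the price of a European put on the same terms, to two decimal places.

€30.30

e^(−rT) = e^(−0.062·1.25) = 0.9254
Put-call parity: C − P = S − K·e^(−rT) = 430 − 380·0.9254 = 430 − 351.6520 = 78.3480
P = C − (C − P) = 108.65 − (78.3480) = 30.3020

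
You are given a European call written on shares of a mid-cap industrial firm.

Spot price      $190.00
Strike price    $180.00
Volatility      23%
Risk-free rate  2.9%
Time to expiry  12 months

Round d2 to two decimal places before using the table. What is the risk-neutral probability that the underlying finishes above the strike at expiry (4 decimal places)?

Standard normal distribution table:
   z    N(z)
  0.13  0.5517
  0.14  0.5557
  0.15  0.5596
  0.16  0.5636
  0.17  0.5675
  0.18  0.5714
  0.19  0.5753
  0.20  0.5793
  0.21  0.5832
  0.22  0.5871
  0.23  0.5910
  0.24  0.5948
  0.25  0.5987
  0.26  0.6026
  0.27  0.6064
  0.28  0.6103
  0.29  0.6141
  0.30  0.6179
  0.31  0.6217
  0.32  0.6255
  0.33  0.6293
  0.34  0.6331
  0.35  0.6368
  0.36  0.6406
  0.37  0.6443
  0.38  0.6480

0.5987

T = 1;  σ√T = 0.2300
ln(S/K) + (r + σ²/2)T = ln(190/180) + (0.029 + 0.23²/2)·1 = 0.0541 + 0.0554 = 0.1095
d₁ = 0.1095 / 0.2300 = 0.4762 ≈ 0.48
d₂ = d₁ − σ√T = 0.4762 − 0.2300 = 0.2462 ≈ 0.25
Pr(exercise) under Q = N(d₂) = 0.5987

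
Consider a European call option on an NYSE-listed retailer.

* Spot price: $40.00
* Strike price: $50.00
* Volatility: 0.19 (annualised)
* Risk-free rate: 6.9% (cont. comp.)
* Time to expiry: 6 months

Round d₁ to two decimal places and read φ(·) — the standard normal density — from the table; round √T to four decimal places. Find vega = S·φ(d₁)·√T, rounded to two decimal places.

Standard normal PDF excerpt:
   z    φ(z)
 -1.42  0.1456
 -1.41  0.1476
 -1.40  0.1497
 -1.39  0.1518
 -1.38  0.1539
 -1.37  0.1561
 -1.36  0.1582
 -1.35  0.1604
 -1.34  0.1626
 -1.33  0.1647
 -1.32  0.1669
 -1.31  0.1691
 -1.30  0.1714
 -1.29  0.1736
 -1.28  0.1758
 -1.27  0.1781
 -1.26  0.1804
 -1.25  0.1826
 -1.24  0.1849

4.60

σ√T = 0.19 × 0.7071 = 0.1344
d₁ = [ln(40/50) + (0.069 + 0.19²/2)·0.5] / 0.1344 = [-0.2231 + 0.0435] / 0.1344 = -1.3369 ⇒ -1.34
√T = √0.5 = 0.7071
φ(d₁) = φ(-1.34) = 0.1626
vega = S·φ(d₁)·√T = 40·0.1626·0.7071 = 4.5990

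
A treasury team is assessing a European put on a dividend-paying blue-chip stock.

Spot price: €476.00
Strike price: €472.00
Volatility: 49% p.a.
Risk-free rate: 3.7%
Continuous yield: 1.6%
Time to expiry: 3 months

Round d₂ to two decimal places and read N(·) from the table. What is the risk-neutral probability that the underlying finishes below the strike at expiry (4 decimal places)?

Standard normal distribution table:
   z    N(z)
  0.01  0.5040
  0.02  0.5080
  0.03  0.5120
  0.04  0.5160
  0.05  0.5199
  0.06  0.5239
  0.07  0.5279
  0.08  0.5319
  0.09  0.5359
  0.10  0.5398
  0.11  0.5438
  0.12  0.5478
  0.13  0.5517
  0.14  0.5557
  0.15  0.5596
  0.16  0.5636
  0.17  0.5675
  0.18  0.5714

σ√T = 0.49·√0.25 = 0.2450
d₁ = [ln(476/472) + (0.037 − 0.016 + 0.49²/2)·0.25] / 0.2450 = [0.0084 + 0.0353] / 0.2450 = 0.1784 ≈ 0.18
d₂ = d₁ − σ√T = 0.1784 − 0.2450 = -0.0666 ≈ -0.07
Risk-neutral Pr[S_T < K] = N(−d₂) = N(0.07) = 0.5279

0.5279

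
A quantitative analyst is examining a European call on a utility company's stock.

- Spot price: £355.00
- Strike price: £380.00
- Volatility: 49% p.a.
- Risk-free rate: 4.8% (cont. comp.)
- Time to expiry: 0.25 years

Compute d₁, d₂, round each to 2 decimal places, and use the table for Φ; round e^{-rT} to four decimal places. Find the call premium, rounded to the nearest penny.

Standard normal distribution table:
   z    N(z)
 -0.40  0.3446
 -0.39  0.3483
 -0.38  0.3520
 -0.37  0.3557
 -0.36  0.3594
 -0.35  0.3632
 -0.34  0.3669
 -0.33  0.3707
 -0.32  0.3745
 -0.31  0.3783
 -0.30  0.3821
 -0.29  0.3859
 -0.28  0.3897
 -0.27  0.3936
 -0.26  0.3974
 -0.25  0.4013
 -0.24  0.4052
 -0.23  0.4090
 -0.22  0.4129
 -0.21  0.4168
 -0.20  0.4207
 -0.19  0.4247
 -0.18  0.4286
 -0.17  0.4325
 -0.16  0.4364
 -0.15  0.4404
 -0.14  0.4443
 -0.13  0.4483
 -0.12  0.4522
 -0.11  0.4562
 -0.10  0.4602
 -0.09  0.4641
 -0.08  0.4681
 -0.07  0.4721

T = 0.25;  σ√T = 0.2450
d₁ = [ln(355/380) + (0.048 + 0.49²/2)·0.25] / 0.2450 = [-0.0681 + 0.0420] / 0.2450 = -0.1063 ≈ -0.11
d₂ = d₁ − σ√T = -0.1063 − 0.2450 = -0.3513 ≈ -0.35
exp(−rT) = exp(−0.048·0.25) = 0.9881
C = 355·N(-0.11) − 380·0.9881·N(-0.35) = 355·0.4562 − 380·0.9881·0.3632 = 161.9510 − 136.3736 = 25.5774

£25.58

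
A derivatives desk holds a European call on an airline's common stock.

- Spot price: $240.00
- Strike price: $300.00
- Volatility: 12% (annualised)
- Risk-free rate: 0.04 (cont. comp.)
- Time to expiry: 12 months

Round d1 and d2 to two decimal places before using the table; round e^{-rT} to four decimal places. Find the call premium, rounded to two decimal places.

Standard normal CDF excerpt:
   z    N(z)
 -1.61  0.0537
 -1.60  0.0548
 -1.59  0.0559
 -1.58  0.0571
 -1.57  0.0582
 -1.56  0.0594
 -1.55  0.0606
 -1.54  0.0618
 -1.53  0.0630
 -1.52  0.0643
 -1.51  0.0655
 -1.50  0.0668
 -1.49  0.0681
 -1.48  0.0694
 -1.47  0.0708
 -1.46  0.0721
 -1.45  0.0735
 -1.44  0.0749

σ√T = 0.12·√1 = 0.1200
d₁ = [ln(240/300) + (0.04 + 0.12²/2)·1] / 0.1200 = [-0.2231 + 0.0472] / 0.1200 = -1.4662 → -1.47
d₂ = d₁ − σ√T = -1.4662 − 0.1200 = -1.5862 → -1.59
exp(−rT) = exp(−0.04·1) = 0.9608
N(d₁) = N(-1.47) = 0.0708;  N(d₂) = N(-1.59) = 0.0559
C = 240·0.0708 − 300·0.9608·0.0559 = 16.9920 − 16.1126 = 0.8794

$0.88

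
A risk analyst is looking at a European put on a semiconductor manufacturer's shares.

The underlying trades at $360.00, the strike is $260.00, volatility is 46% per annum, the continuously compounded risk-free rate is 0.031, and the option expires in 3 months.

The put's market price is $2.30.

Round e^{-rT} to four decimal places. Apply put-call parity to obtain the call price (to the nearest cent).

e^(−rT) = e^(−0.031·0.25) = 0.9923
Put-call parity: C − P = S − K·e^(−rT) = 360 − 260·0.9923 = 360 − 257.9980 = 102.0020
C = P + (C − P) = 2.30 + (102.0020) = 104.3020

$104.30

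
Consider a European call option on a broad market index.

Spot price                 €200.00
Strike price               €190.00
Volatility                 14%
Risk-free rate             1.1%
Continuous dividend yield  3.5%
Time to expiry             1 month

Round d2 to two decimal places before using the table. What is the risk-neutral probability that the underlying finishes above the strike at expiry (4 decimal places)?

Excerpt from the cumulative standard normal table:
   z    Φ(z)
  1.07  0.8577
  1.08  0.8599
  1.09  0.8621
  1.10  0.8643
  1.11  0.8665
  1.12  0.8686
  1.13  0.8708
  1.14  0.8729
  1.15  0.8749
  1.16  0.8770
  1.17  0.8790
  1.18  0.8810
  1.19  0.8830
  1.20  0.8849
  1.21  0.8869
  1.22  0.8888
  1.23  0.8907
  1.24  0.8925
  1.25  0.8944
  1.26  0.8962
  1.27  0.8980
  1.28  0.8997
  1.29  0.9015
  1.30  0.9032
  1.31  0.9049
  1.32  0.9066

T = 0.08333;  σ√T = 0.0404
ln(S/K) + (r − q + σ²/2)T = ln(200/190) + (0.011 − 0.035 + 0.14²/2)·0.08333 = 0.0513 − 0.0012 = 0.0501
d₁ = 0.0501 / 0.0404 = 1.2399 ≈ 1.24
d₂ = d₁ − σ√T = 1.2399 − 0.0404 = 1.1995 ≈ 1.20
Pr(exercise) under Q = N(d₂) = 0.8849

0.8849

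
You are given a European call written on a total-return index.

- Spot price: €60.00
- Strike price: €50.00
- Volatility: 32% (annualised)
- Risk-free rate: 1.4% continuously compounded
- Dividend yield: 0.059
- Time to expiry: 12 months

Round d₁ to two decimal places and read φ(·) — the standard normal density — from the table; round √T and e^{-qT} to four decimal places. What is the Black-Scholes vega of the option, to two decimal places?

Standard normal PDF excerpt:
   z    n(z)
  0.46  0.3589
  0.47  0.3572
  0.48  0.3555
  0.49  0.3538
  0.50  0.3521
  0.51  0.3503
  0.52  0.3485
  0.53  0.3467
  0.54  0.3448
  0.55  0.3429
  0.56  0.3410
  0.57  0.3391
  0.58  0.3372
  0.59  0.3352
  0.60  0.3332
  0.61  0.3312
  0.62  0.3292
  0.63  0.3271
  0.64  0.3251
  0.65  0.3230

σ√T = 0.32·√1 = 0.3200
d₁ = [ln(60/50) + (0.014 − 0.059 + 0.32²/2)·1] / 0.3200 = [0.1823 + 0.0062] / 0.3200 = 0.5891 which rounds to 0.59
√T = √1 = 1.0000
φ(d₁) = φ(0.59) = 0.3352
e^(−qT) = e^(−0.059·1) = 0.9427
vega = S·e^(−qT)·φ(d₁)·√T = 60·0.9427·0.3352·1.0000 = 18.9596

18.96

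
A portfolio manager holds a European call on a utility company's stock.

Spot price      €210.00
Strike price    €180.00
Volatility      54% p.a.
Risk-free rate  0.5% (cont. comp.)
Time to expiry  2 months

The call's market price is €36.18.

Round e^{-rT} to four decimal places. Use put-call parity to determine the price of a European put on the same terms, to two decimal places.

€6.04

e^(−rT) = e^(−0.005·0.1667) = 0.9992
Put-call parity: C − P = S − K·e^(−rT) = 210 − 180·0.9992 = 210 − 179.8560 = 30.1440
P = C − (C − P) = 36.18 − (30.1440) = 6.0360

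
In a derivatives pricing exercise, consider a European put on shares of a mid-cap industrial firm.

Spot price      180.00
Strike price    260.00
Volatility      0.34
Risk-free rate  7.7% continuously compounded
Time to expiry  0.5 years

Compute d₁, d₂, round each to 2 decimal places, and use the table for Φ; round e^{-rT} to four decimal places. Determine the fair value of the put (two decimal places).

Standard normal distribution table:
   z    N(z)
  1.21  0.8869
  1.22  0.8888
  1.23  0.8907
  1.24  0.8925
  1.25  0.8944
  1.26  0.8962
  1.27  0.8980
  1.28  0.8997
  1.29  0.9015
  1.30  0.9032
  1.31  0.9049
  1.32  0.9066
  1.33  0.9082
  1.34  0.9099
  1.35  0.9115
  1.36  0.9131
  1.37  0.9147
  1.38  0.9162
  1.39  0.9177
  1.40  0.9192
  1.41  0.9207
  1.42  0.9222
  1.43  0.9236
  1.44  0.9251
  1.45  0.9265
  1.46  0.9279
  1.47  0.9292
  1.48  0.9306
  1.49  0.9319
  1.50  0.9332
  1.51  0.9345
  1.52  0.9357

T = 0.5;  σ√T = 0.2404
d₁ = [ln(180/260) + (0.077 + ½·0.34²)·0.5] / (σ√T) = (-0.3677 + 0.0674) / 0.2404 = -1.2492 → -1.25
d₂ = -1.2492 − 0.2404 = -1.4896 → -1.49
e^(−rT) = e^(−0.077·0.5) = 0.9622
N(−d₂) = N(1.49) = 0.9319;  N(−d₁) = N(1.25) = 0.8944
P = 260·0.9622·0.9319 − 180·0.8944 = 233.1353 − 160.9920 = 72.1433

72.14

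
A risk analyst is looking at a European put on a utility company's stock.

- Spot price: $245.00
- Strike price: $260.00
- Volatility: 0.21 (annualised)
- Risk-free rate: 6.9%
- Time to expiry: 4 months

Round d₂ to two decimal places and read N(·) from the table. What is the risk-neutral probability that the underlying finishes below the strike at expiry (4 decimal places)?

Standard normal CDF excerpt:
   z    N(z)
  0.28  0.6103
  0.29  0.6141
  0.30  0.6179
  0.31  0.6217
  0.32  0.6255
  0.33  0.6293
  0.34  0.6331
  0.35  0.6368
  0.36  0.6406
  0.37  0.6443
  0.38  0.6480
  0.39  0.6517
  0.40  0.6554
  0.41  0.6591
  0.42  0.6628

0.6406

T = 0.3333;  σ√T = 0.1212
d₁ = [ln(245/260) + (0.069 + 0.21²/2)·0.3333] / 0.1212 = [-0.0594 + 0.0304] / 0.1212 = -0.2398 which rounds to -0.24
d₂ = d₁ − σ√T = -0.2398 − 0.1212 = -0.3610 which rounds to -0.36
Pr(exercise) under Q = N(−d₂) = N(0.36) = 0.6406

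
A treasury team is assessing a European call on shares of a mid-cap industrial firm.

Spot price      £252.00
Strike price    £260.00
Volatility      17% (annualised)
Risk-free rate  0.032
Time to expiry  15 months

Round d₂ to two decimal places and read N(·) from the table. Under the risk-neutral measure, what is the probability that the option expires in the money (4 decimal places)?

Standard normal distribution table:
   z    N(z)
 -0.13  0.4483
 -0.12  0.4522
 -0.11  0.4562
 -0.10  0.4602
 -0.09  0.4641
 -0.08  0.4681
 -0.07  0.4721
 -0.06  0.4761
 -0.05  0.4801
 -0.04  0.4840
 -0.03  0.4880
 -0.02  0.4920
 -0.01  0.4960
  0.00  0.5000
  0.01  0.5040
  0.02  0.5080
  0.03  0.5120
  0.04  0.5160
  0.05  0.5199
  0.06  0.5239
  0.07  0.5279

0.4801

T = 1.25;  σ√T = 0.1901
d₁ = [ln(252/260) + (0.032 + ½·0.17²)·1.25] / (σ√T) = (-0.0313 + 0.0581) / 0.1901 = 0.1411 ⇒ 0.14
d₂ = 0.1411 − 0.1901 = -0.0490 ⇒ -0.05
Pr(exercise) under Q = N(d₂) = 0.4801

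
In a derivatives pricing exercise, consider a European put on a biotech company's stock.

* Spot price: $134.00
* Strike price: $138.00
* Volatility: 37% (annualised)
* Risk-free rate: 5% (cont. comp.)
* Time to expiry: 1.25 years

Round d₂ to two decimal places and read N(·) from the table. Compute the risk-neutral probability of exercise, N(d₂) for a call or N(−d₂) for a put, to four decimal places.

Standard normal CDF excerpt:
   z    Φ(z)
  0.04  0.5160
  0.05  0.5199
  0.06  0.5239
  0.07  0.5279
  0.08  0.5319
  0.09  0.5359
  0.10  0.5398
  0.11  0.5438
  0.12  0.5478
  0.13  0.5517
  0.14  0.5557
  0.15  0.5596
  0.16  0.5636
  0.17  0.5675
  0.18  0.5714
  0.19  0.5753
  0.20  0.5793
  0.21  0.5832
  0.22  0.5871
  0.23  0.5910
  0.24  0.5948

0.5517

T = 1.25;  σ√T = 0.4137
ln(S/K) + (r + σ²/2)T = ln(134/138) + (0.05 + 0.37²/2)·1.25 = -0.0294 + 0.1481 = 0.1186
d₁ = 0.1186 / 0.4137 = 0.2868 ≈ 0.29
d₂ = d₁ − σ√T = 0.2868 − 0.4137 = -0.1269 ≈ -0.13
Risk-neutral Pr[S_T < K] = N(−d₂) = N(0.13) = 0.5517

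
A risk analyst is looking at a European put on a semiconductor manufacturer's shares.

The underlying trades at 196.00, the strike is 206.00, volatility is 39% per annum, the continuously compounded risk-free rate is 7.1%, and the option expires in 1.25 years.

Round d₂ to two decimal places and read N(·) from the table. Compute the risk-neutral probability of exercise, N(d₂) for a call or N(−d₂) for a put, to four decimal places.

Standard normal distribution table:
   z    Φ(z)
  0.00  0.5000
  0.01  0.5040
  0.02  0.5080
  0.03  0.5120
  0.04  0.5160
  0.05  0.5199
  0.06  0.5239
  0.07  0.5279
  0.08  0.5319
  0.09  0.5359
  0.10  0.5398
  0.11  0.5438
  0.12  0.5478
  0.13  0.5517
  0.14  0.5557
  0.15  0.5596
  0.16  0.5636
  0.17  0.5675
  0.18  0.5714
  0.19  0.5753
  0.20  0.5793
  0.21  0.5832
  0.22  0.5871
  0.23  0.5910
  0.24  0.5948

0.5517

σ√T = 0.39 × 1.1180 = 0.4360
d₁ = [ln(196/206) + (0.071 + 0.39²/2)·1.25] / 0.4360 = [-0.0498 + 0.1838] / 0.4360 = 0.3074 → 0.31
d₂ = d₁ − σ√T = 0.3074 − 0.4360 = -0.1286 → -0.13
Risk-neutral Pr[S_T < K] = N(−d₂) = N(0.13) = 0.5517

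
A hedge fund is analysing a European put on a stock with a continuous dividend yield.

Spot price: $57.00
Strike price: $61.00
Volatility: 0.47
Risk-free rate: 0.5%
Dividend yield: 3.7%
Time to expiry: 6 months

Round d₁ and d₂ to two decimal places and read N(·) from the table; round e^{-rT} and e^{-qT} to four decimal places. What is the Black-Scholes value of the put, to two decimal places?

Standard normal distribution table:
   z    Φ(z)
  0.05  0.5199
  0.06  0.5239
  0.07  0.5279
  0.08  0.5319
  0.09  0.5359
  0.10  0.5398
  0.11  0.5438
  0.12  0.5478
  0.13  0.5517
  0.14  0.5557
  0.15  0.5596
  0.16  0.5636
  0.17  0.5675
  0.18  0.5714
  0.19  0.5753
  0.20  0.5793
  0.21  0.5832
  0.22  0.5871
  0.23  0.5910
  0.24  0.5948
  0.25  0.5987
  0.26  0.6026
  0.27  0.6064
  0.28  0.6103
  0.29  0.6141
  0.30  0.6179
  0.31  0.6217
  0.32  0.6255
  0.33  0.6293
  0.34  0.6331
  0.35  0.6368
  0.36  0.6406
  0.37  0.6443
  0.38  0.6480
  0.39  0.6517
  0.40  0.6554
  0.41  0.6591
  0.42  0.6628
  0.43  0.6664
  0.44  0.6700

$10.34

T = 0.5;  σ√T = 0.3323
d₁ = [ln(57/61) + (0.005 − 0.037 + 0.47²/2)·0.5] / 0.3323 = [-0.0678 + 0.0392] / 0.3323 = -0.0860 ≈ -0.09
d₂ = d₁ − σ√T = -0.0860 − 0.3323 = -0.4184 ≈ -0.42
exp(−qT) = exp(−0.037·0.5) = 0.9817;  exp(−rT) = exp(−0.005·0.5) = 0.9975
N(−d₂) = N(0.42) = 0.6628;  N(−d₁) = N(0.09) = 0.5359
P = 61·0.9975·0.6628 − 57·0.9817·0.5359 = 40.3297 − 29.9873 = 10.3424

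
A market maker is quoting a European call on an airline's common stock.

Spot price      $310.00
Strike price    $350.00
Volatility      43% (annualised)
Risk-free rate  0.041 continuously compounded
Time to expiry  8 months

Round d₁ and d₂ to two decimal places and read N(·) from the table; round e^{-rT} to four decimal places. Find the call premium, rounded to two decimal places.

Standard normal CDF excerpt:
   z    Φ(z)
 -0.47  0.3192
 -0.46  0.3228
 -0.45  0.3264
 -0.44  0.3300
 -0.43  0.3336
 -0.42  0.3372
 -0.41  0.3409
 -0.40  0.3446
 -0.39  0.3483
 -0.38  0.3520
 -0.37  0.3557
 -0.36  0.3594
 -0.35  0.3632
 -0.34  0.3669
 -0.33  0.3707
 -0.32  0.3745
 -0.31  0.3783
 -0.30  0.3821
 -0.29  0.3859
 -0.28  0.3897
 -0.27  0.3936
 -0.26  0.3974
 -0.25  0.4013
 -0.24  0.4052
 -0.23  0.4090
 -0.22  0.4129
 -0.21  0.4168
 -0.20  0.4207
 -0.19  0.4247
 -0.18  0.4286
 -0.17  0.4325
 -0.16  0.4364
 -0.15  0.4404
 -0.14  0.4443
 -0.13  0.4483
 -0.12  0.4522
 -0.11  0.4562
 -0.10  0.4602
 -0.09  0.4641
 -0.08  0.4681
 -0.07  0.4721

$31.49

σ√T = 0.43 × 0.8165 = 0.3511
d₁ = [ln(310/350) + (0.041 + 0.43²/2)·0.6667] / 0.3511 = [-0.1214 + 0.0890] / 0.3511 = -0.0923 ≈ -0.09
d₂ = d₁ − σ√T = -0.0923 − 0.3511 = -0.4434 ≈ -0.44
exp(−rT) = exp(−0.041·0.6667) = 0.9730
N(d₁) = N(-0.09) = 0.4641;  N(d₂) = N(-0.44) = 0.3300
C = 310·0.4641 − 350·0.9730·0.3300 = 143.8710 − 112.3815 = 31.4895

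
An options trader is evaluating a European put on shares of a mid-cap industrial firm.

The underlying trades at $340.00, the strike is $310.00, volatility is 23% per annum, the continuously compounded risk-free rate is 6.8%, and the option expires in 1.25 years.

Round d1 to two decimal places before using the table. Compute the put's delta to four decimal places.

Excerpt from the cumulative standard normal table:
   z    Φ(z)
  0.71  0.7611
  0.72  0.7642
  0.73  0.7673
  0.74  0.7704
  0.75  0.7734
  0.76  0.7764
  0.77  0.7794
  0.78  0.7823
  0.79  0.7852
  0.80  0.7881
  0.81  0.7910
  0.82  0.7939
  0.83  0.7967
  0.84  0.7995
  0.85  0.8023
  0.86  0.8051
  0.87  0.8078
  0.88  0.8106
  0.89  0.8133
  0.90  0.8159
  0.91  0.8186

σ√T = 0.23 × 1.1180 = 0.2571
ln(S/K) + (r + σ²/2)T = ln(340/310) + (0.068 + 0.23²/2)·1.25 = 0.0924 + 0.1181 = 0.2104
d₁ = 0.2104 / 0.2571 = 0.8183 → 0.82
N(d₁) = N(0.82) = 0.7939
Δ_put = N(d₁) − 1 = 0.7939 − 1 = -0.2061

-0.2061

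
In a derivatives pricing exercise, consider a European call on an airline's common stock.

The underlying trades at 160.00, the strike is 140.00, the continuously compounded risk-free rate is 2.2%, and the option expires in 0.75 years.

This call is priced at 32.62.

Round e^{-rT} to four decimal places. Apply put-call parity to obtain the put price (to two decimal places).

10.32

exp(−rT) = exp(−0.022·0.75) = 0.9836
Put-call parity: C − P = S − K·e^(−rT) = 160 − 140·0.9836 = 160 − 137.7040 = 22.2960
P = C − (C − P) = 32.62 − (22.2960) = 10.3240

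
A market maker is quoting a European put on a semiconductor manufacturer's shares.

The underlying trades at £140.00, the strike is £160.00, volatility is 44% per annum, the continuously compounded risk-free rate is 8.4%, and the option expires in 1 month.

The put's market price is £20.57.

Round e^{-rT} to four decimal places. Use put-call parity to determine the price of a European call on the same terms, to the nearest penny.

£1.69

exp(−rT) = exp(−0.084·0.08333) = 0.9930
Put-call parity: C − P = S − K·e^(−rT) = 140 − 160·0.9930 = 140 − 158.8800 = -18.8800
C = P + (C − P) = 20.57 + (-18.8800) = 1.6900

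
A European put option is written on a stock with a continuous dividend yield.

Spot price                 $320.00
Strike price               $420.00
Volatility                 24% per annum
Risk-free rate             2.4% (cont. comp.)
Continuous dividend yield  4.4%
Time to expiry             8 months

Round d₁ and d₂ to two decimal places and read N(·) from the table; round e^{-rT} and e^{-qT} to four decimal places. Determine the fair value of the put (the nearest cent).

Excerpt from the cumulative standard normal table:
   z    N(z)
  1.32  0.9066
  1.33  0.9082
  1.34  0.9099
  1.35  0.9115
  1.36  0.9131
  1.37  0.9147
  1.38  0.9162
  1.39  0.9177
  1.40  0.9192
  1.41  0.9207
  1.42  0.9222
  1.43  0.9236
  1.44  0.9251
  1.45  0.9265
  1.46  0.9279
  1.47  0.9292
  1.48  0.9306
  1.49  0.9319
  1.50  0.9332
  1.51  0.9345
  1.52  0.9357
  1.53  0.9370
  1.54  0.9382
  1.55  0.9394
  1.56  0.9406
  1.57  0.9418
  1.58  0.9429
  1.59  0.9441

σ√T = 0.24·√0.6667 = 0.1960
d₁ = [ln(320/420) + (0.024 − 0.044 + 0.24²/2)·0.6667] / 0.1960 = [-0.2719 + 0.0059] / 0.1960 = -1.3578 ⇒ -1.36
d₂ = d₁ − σ√T = -1.3578 − 0.1960 = -1.5537 ⇒ -1.55
exp(−qT) = exp(−0.044·0.6667) = 0.9711;  exp(−rT) = exp(−0.024·0.6667) = 0.9841
P = 420·0.9841·N(1.55) − 320·0.9711·N(1.36) = 420·0.9841·0.9394 − 320·0.9711·0.9131 = 388.2747 − 283.7477 = 104.5270

$104.53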